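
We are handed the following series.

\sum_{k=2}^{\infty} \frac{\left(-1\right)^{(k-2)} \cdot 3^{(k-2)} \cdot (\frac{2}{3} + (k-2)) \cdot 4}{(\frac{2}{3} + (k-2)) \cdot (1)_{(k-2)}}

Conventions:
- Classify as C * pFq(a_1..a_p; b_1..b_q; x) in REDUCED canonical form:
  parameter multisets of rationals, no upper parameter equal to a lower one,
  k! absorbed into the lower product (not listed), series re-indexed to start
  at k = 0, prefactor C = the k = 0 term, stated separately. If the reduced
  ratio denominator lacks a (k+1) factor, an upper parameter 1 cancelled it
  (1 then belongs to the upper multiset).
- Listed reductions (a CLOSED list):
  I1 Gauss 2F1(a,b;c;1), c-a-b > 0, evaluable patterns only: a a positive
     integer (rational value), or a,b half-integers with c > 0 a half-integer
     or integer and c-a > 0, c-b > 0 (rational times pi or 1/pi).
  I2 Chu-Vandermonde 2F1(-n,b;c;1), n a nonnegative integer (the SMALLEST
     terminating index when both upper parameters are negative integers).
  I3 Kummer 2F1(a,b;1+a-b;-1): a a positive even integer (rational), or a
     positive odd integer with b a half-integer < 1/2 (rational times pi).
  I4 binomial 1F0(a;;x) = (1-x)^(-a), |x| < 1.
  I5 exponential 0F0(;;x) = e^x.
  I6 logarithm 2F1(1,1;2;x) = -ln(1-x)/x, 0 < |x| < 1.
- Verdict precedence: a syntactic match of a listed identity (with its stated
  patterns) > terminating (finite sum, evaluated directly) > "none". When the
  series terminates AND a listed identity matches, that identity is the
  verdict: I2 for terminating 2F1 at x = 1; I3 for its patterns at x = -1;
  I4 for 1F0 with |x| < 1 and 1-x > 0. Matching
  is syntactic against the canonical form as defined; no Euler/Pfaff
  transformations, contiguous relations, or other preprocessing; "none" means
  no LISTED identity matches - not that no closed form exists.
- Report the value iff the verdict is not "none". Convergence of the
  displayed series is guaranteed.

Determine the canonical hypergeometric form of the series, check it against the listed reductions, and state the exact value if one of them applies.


x = -3 here; the reduced form reads 0F0, upper {-}, lower {-}, C = 4. Verdict: this is the exponential series (I5) (the 0F0 exponential series at x = -3). Exact value: 4 \cdot e^{-3}.

The tell: x = -3 and the factor k + 2/3 cancels (top and bottom), leaving prefactor 4.
Adjacent-term ratio: r(k) = -3 * 1 / [(k+1)] ; factor over Q: parameters, x = -3, and C = 4.


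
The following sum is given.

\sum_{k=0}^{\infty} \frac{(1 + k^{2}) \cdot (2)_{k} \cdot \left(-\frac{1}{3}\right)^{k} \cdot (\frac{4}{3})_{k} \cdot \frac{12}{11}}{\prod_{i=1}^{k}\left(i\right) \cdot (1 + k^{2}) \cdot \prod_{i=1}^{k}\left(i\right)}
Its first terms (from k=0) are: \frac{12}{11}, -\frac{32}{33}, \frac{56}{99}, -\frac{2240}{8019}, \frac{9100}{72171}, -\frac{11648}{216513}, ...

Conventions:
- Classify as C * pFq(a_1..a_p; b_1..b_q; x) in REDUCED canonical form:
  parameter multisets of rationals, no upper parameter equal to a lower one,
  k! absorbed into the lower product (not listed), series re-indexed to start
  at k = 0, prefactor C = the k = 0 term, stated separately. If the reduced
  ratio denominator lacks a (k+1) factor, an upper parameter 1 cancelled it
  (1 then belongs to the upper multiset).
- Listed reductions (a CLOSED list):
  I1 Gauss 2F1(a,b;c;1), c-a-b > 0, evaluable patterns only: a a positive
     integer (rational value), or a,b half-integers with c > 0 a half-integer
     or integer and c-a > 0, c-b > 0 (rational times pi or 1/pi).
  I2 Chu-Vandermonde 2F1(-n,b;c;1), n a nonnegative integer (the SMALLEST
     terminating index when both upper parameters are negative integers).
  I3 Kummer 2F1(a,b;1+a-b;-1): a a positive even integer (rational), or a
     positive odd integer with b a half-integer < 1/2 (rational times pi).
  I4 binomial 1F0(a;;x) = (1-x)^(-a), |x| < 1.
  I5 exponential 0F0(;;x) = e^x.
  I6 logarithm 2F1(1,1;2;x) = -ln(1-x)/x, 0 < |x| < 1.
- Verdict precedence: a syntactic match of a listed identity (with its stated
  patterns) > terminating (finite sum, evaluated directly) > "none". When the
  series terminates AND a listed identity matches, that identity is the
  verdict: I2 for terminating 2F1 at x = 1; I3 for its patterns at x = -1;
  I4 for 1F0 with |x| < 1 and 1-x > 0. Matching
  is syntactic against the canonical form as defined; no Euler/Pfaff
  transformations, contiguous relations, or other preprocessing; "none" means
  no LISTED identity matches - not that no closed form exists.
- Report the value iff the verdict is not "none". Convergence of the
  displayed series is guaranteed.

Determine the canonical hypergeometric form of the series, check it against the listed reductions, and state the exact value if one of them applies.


With C = \frac{12}{11}: the canonical form is 2F1(\frac{4}{3}, 2; 1; -\frac{1}{3}). Verdict: none - this 2F1 at x = -\frac{1}{3} matches no listed pattern, and upper {\frac{4}{3}, 2} holds no stopper.

The tell: x = -\frac{1}{3} and the lower running product (prefactor 12/11) is a rising factorial.
Step ratio: r(k) = -\frac{1}{3} * (k+\frac{4}{3}) (k+2) / [(k+1) (k+1)] - poly over poly, x = -\frac{1}{3} from leading terms; C = \frac{12}{11} at k = 0.


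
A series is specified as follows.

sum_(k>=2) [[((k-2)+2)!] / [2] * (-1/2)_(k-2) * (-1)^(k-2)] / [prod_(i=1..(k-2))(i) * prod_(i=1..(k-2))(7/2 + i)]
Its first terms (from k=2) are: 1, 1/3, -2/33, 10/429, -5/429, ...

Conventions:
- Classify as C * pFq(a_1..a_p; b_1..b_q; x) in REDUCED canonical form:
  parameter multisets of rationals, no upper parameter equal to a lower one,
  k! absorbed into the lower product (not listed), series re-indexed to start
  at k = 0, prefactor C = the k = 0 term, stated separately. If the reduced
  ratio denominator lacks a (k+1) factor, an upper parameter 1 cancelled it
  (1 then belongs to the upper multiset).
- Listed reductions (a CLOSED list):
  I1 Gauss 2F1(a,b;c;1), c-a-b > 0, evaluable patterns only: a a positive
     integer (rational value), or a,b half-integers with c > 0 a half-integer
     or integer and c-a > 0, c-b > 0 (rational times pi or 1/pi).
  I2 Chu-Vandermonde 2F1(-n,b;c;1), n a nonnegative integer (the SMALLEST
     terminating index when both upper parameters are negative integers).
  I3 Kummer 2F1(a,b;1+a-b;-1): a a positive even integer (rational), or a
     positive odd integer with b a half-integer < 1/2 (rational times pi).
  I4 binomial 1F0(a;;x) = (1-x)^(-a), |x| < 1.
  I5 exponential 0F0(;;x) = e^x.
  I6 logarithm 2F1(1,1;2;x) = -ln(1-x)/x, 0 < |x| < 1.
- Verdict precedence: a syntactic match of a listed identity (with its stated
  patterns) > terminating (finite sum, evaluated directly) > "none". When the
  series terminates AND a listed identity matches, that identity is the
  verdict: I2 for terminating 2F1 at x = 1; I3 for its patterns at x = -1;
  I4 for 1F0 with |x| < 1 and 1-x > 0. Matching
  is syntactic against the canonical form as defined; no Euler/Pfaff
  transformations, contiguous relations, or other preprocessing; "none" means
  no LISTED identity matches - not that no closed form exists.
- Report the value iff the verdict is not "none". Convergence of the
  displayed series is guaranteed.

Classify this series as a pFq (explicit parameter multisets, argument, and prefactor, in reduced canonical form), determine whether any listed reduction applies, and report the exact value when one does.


The tell: x = (-1) and the lower running product (C = 1) is a rising factorial.
Step ratio: r(k) = (-1) * (k-1/2) (k+3) / [(k+9/2) (k+1)] - poly over poly, x = (-1) from leading terms; C = 1 at k = 0.

Prefactor 1, argument -1: 2F1 with upper {-1/2, 3} over lower {9/2}. Verdict at x = -1: the Kummer evaluation I3 matches (x = -1; c = 9/2 equals 1+a-b for upper {-1/2, 3}: listed pattern). Exact value: (105/256) * pi.


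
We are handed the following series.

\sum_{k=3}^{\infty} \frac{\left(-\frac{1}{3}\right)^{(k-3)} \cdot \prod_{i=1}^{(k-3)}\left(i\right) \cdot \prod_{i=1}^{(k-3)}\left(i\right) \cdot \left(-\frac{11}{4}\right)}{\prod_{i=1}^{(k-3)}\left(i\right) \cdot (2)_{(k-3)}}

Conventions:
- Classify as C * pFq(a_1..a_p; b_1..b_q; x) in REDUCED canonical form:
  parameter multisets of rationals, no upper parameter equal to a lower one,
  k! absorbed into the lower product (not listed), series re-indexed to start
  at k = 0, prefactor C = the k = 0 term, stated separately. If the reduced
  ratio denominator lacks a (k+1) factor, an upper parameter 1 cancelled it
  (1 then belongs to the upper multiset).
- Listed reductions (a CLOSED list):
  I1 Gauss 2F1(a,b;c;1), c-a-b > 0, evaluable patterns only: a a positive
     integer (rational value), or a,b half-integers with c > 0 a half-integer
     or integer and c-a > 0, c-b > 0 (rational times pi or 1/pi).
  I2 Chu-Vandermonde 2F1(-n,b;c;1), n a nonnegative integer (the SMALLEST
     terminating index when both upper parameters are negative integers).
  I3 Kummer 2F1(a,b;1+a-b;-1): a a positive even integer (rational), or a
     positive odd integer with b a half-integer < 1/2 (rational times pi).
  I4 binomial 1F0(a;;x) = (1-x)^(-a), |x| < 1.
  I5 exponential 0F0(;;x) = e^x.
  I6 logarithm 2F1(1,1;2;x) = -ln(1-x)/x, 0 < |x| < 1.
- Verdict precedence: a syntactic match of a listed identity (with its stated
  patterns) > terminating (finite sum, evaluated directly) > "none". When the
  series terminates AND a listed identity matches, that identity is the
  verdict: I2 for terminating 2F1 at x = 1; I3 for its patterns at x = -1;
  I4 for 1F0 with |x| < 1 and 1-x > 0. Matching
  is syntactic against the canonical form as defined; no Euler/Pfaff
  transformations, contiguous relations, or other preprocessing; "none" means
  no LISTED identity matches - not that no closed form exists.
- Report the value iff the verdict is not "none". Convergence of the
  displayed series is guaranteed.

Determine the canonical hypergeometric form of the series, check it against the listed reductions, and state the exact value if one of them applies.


Prefactor -\frac{11}{4}, argument -\frac{1}{3}: 2F1 with upper {1, 1} over lower {2}. Verdict: the logarithmic series (I6) matches (the logarithm: parameters (1,1;2), x = -\frac{1}{3}). Sum: \left(-\frac{33}{4}\right) \cdot \ln\left(\frac{4}{3}\right).

Key observation: t_0 = -\frac{11}{4} here, and the running product (C = -11/4, x = -1/3) telescopes to a rising factorial.
Term ratio: r(k) = -\frac{1}{3} * (k+1) (k+1) / [(k+2) (k+1)] - rational in k. x = -\frac{1}{3}; t_0 = -\frac{11}{4}; negate the roots.


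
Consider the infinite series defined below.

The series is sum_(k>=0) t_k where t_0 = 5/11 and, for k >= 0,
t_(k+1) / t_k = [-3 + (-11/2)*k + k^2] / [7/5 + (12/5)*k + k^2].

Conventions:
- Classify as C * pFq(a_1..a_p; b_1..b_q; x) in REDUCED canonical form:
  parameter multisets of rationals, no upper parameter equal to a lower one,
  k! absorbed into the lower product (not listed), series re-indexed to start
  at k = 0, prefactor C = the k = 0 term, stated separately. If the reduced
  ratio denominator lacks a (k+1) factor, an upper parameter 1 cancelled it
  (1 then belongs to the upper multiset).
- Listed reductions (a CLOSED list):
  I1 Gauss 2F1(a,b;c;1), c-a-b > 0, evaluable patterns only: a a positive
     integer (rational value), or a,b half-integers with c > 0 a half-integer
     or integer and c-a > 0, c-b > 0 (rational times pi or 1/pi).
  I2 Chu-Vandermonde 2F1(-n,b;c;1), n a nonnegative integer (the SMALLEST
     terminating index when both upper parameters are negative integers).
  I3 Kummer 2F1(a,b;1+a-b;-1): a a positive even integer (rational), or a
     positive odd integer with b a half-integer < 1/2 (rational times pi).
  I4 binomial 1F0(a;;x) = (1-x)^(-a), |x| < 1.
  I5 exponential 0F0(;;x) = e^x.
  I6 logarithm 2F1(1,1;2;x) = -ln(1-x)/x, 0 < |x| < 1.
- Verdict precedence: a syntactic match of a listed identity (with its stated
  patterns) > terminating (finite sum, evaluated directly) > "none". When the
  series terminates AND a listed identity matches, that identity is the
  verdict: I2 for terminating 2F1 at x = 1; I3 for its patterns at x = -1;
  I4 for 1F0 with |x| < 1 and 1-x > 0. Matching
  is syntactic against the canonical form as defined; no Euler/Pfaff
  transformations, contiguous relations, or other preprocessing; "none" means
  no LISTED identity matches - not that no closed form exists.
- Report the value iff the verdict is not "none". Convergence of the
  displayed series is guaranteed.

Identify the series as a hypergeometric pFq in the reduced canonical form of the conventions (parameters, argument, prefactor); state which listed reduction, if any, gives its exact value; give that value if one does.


At argument 1: a 2F1 with upper {-6, 1/2}, lower {7/5}, scaled by C = 5/11. Verdict: the Chu-Vandermonde identity I2 fires (terminating 2F1 at x = 1 with n = 6, b = 1/2, c = 7/5). Value: 14791595/101105664.

The tell: t_0 being 5/11, factor the ratio over Q (prefactor 5/11): negated roots = parameters.
Adjacent-term ratio: r(k) = 1 * (k-6) (k+1/2) / [(k+7/5) (k+1)] - rational; roots negated = parameters, x = 1, C = 5/11.


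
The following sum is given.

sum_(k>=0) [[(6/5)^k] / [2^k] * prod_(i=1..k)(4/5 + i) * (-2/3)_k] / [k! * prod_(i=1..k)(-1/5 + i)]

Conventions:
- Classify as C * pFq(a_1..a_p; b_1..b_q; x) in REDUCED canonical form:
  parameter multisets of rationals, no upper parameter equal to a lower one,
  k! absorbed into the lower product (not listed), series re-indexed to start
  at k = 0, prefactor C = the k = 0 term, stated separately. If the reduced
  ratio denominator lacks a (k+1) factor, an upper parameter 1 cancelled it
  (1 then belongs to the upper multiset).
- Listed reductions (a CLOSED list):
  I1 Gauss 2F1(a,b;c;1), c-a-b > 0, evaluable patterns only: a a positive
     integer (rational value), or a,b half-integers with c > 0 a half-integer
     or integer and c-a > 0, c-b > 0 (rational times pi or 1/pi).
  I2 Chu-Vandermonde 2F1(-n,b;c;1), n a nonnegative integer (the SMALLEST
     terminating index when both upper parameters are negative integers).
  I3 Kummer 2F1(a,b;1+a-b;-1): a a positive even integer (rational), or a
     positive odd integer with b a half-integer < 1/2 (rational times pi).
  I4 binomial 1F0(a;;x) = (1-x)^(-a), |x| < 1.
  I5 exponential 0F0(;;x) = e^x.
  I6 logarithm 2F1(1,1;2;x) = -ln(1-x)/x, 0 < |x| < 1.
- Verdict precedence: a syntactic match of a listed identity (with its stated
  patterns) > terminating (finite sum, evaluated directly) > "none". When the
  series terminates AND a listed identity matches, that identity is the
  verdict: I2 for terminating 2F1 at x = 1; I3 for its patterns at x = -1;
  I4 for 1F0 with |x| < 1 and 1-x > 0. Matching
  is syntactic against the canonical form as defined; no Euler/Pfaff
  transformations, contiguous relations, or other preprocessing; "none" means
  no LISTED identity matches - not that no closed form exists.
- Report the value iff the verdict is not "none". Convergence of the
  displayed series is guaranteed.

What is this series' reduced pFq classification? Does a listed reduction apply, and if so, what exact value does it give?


Key observation: with t_0 = 1, the lower running product (C = 1) is a rising factorial.
Consecutive-term ratio: r(k) = (3/5) * (k-2/3) (k+9/5) / [(k+4/5) (k+1)] - poly over poly, x = (3/5) from leading terms; C = 1 at k = 0.

Reduced: x = 3/5, 2F1, upper = {-2/3, 9/5}, lower = {4/5}, C = 1. Verdict: none. A 2F1 with upper {-2/3, 9/5} fits none of I1-I6 at x = 3/5; the sum runs forever.


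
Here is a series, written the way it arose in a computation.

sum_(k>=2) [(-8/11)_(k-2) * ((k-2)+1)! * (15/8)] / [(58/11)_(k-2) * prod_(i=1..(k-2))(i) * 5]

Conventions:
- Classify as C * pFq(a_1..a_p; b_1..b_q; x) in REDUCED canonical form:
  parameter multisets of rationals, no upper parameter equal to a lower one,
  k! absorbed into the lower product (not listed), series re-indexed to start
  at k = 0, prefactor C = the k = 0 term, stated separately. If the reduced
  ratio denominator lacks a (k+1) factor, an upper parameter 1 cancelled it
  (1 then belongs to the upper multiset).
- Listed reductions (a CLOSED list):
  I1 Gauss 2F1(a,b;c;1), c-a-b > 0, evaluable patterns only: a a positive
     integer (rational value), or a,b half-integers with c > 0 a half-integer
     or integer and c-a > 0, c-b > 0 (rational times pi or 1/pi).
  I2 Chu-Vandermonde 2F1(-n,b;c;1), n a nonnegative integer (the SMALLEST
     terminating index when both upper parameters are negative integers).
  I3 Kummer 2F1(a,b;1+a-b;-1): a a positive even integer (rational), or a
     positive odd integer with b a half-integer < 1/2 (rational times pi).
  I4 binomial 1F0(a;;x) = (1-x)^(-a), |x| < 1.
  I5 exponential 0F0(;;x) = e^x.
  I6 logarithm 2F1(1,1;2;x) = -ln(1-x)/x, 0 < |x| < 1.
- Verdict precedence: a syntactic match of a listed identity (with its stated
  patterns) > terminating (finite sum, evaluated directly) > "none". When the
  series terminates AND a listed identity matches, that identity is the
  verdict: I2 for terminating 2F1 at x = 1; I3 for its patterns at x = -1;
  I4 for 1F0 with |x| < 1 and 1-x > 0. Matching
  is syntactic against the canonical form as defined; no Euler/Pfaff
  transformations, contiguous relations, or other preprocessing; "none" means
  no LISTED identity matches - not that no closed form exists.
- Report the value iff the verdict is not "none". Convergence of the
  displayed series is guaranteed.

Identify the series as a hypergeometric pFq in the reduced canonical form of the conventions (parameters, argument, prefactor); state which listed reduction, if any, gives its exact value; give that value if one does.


The series (x = 1) is 2F1: upper {-8/11, 2}, lower {58/11}, prefactor 3/8. Verdict: this is Gauss (I1, integer-parameter pattern) (x = 1: the Gamma ratio telescopes since c-a-b = 4 > 0 and a = 2 in Z>0). Value: 1269/4840.

Key observation: with t_0 = 3/8, the factorial ratio (C = 3/8, x = 1) (k+a-1)!/(a-1)! is a rising factorial (a)_k.
Consecutive-term ratio: r(k) = 1 * (k-8/11) (k+2) / [(k+58/11) (k+1)] - poly over poly, x = 1 from leading terms; C = 3/8 at k = 0.


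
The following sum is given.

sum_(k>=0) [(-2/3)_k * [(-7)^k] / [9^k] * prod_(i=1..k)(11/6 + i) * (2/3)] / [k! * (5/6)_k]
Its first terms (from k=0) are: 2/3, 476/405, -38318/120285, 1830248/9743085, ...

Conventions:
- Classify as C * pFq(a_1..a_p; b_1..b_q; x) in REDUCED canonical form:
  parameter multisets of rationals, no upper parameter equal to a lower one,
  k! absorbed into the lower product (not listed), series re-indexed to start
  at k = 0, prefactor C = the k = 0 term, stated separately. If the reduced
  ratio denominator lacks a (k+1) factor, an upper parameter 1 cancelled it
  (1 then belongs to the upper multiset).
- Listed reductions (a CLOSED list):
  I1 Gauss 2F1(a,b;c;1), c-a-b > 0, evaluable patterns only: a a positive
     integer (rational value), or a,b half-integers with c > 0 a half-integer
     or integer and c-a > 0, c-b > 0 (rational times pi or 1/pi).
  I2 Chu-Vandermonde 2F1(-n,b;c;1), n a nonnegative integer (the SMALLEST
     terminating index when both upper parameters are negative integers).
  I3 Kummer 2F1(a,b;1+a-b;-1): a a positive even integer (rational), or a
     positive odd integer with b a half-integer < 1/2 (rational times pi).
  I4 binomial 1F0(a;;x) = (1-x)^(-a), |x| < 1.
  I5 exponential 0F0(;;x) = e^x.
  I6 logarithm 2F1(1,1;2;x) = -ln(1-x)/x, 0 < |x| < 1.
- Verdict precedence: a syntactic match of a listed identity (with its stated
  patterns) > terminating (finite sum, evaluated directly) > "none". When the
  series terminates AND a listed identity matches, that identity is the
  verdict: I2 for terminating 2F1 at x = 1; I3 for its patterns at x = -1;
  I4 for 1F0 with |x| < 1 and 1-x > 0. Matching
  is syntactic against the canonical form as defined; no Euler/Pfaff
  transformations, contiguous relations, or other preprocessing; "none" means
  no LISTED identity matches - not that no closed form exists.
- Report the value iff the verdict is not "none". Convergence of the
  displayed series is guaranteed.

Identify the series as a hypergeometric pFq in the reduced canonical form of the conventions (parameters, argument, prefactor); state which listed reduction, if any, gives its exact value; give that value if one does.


Canonical form: C = 2/3 times 2F1 with upper {-2/3, 17/6}, lower {5/6}, x = -7/9. Verdict: none - this 2F1 at x = -7/9 matches no listed pattern, and upper {-2/3, 17/6} holds no stopper.

Key step: t_0 being 2/3, the running product (C = 2/3, x = -7/9) telescopes to a rising factorial.
Consecutive-term ratio: r(k) = (-7/9) * (k-2/3) (k+17/6) / [(k+5/6) (k+1)] - poly over poly, x = (-7/9) from leading terms; C = 2/3 at k = 0.


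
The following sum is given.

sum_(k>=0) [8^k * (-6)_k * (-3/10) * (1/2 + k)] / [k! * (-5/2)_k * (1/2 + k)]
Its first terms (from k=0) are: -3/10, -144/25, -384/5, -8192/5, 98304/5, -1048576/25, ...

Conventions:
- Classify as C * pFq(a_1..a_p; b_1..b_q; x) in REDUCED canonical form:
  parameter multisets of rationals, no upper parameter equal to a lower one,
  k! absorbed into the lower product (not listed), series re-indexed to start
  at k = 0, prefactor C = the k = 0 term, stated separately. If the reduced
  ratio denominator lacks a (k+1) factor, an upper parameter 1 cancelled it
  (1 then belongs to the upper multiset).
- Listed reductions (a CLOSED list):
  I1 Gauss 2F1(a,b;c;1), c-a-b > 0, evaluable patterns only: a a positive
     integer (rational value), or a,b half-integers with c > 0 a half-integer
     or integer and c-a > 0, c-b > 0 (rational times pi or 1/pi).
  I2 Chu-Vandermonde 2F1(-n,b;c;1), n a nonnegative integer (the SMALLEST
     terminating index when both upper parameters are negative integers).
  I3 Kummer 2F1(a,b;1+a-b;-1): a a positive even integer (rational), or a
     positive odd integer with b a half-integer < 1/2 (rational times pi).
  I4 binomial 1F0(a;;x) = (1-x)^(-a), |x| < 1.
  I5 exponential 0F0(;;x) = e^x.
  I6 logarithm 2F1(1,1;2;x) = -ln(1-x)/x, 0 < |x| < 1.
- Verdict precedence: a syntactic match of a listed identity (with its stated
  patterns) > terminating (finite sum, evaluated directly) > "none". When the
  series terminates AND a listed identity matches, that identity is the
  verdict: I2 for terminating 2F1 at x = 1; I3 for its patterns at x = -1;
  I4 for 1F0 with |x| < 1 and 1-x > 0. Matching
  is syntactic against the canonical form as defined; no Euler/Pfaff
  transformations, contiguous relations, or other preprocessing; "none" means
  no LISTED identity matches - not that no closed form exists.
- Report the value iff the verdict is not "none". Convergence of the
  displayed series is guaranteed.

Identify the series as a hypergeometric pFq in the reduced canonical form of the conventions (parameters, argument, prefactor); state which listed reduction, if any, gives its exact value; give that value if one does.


First insight: with t_0 = -3/10, the factor k + 1/2 cancels (top and bottom), leaving C = -3/10, x = 8.
Ratio: r(k) = 8 * (k-6) / [(k-5/2) (k+1)] - poly over poly, x = 8 from leading terms; C = -3/10 at k = 0.

The series (x = 8) is 1F1: upper {-6}, lower {-5/2}, prefactor -3/10. Verdict: terminating. With -6 upstairs the series is a 7-term polynomial sum; evaluated term by term. Hence: -1225409/750.


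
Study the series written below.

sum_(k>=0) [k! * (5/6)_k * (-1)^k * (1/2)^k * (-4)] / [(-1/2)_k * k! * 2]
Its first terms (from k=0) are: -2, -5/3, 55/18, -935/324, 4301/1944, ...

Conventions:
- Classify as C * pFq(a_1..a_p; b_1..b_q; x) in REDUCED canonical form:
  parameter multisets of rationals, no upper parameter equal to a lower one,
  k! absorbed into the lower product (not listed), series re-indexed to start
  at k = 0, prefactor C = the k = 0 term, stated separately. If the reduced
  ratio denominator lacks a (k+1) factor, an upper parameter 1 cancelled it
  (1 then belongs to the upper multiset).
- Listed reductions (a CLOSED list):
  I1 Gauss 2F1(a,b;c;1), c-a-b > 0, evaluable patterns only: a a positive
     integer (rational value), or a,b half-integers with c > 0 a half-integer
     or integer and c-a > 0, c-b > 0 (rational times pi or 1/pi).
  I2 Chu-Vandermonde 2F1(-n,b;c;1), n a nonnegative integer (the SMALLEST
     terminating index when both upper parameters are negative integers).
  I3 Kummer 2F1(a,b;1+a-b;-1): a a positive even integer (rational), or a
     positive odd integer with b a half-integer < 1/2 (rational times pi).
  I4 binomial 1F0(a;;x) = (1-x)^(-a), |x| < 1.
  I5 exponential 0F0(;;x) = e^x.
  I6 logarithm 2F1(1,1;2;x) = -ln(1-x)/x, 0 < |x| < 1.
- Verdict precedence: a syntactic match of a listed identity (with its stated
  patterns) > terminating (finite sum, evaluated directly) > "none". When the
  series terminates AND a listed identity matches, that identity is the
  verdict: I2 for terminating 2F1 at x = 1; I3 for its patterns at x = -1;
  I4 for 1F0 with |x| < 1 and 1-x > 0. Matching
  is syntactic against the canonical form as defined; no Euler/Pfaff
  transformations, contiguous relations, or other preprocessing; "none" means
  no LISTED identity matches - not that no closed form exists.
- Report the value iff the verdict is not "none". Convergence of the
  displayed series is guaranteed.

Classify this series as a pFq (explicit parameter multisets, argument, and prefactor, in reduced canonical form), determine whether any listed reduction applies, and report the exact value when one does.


Prefactor -2, argument -1/2: 2F1 with upper {5/6, 1} over lower {-1/2}. Verdict: none (x = -1/2): each listed identity misses the multisets {5/6, 1} ; {-1/2}.

Key step: t_0 being -2, the factorial ratio (C = -2) (k+a-1)!/(a-1)! is a rising factorial (a)_k.
Term ratio: r(k) = (-1/2) * (k+5/6) (k+1) / [(k-1/2) (k+1)] ; factor over Q: parameters, x = (-1/2), and C = -2.


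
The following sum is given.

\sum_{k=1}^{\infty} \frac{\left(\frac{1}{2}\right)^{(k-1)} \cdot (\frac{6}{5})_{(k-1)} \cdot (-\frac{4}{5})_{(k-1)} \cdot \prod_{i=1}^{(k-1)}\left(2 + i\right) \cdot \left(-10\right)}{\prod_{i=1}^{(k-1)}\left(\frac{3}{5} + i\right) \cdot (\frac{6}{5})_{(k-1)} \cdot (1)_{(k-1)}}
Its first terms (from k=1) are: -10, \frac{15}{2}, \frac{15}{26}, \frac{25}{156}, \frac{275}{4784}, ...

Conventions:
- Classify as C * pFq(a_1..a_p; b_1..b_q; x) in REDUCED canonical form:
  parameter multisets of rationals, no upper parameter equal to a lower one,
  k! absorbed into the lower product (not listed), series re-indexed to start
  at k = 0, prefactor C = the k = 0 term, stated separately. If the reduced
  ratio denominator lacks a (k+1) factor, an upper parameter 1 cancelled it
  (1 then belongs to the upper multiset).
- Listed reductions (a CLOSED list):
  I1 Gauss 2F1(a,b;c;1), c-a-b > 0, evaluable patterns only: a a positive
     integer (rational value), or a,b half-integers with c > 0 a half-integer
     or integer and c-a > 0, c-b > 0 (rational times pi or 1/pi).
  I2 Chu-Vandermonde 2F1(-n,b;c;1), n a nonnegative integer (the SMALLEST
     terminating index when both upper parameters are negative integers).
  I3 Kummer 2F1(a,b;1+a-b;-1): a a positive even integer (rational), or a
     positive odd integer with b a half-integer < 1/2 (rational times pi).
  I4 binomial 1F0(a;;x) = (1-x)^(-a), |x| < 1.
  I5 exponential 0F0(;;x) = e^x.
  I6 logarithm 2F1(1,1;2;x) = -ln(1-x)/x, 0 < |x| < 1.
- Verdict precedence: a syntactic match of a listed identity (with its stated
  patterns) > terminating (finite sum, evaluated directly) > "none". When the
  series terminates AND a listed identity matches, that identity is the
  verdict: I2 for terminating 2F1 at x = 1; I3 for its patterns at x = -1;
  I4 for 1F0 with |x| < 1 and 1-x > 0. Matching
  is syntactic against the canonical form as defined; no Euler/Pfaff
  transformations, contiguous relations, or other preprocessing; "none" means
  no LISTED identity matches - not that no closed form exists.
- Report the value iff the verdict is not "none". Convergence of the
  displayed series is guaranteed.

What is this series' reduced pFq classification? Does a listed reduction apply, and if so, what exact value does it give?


Structural cue: with t_0 = -10, (1)_k (prefactor -10) is k! itself.
Step ratio: r(k) = \frac{1}{2} * (k-\frac{4}{5}) (k+3) / [(k+\frac{8}{5}) (k+1)] - rational; roots negated = parameters, x = \frac{1}{2}, C = -10.

x = \frac{1}{2} here; the reduced form reads 2F1, upper {-\frac{4}{5}, 3}, lower {\frac{8}{5}}, C = -10. Verdict: none. No listed pattern accepts 2F1(-\frac{4}{5}, 3; \frac{8}{5}; \frac{1}{2}).


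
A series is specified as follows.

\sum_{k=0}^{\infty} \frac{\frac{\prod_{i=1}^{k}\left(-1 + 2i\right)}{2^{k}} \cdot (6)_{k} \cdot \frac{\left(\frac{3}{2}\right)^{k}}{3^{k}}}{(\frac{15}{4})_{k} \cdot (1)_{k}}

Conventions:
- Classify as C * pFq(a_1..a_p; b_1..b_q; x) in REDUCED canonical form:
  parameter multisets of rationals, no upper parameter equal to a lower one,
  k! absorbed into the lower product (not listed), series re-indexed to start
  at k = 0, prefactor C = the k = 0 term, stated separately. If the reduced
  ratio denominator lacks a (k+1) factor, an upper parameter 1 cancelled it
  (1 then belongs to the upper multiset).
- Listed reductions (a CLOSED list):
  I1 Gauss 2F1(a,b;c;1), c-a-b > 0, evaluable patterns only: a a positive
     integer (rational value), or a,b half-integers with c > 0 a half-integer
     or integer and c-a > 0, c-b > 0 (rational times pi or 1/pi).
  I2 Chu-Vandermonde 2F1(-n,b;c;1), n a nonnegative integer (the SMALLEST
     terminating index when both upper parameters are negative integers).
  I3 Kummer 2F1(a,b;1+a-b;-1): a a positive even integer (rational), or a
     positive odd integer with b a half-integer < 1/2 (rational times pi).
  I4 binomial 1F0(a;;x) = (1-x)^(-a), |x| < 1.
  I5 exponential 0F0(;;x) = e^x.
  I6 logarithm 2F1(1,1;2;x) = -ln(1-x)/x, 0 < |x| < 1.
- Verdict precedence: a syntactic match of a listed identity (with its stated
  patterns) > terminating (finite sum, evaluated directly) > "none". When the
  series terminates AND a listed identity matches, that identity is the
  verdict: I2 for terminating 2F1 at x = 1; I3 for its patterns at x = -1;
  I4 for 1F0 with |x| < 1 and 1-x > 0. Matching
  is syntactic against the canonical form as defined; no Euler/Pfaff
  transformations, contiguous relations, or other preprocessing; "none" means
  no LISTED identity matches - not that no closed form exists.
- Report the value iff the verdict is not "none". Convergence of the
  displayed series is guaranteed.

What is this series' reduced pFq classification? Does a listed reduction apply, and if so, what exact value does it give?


With C = 1: the canonical form is 2F1(\frac{1}{2}, 6; \frac{15}{4}; \frac{1}{2}). Verdict: none. No listed pattern accepts 2F1(\frac{1}{2}, 6; \frac{15}{4}; \frac{1}{2}).

Key step: t_0 = 1 here, and the odd product 1*3*...*(2k-1) (C = 1, x = 1/2) is 2^k (1/2)_k.
Adjacent-term ratio: r(k) = \frac{1}{2} * (k+\frac{1}{2}) (k+6) / [(k+\frac{15}{4}) (k+1)] ; factor over Q: parameters, x = \frac{1}{2}, and C = 1.


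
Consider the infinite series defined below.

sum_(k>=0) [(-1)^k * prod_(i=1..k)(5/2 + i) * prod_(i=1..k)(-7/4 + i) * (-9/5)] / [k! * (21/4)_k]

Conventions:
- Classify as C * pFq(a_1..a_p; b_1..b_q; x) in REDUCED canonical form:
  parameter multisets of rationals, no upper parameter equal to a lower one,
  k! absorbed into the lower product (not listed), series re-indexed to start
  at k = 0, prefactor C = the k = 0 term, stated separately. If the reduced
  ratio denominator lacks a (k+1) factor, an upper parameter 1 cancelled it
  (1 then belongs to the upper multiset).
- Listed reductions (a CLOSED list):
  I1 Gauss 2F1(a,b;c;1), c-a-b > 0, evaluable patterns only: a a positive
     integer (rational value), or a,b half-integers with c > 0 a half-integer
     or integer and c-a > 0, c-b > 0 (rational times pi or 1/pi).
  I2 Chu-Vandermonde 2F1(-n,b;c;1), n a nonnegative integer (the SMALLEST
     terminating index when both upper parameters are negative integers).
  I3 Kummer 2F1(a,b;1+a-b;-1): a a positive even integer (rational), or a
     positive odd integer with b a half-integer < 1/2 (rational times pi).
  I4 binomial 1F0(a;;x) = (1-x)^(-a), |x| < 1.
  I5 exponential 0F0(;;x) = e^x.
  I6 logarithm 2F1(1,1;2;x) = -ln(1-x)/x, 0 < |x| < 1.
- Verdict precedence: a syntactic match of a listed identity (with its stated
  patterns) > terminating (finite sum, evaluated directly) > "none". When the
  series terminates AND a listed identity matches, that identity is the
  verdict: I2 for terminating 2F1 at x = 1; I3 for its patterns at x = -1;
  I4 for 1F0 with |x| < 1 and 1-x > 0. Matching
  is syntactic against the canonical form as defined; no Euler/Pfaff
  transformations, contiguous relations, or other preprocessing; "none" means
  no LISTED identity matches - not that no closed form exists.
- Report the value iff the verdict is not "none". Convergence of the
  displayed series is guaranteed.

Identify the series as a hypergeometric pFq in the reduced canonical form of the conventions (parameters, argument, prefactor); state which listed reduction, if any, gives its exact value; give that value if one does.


Key observation: x = (-1) and the running product (prefactor -9/5) telescopes to a rising factorial.
Ratio: r(k) = (-1) * (k-3/4) (k+7/2) / [(k+21/4) (k+1)] - rational in k, leading ratio (-1); with t_0 = -9/5, classification follows.

x = -1 here; the reduced form reads 2F1, upper {-3/4, 7/2}, lower {21/4}, C = -9/5. Verdict: none - this 2F1 at x = -1 matches no listed pattern, and upper {-3/4, 7/2} holds no stopper.


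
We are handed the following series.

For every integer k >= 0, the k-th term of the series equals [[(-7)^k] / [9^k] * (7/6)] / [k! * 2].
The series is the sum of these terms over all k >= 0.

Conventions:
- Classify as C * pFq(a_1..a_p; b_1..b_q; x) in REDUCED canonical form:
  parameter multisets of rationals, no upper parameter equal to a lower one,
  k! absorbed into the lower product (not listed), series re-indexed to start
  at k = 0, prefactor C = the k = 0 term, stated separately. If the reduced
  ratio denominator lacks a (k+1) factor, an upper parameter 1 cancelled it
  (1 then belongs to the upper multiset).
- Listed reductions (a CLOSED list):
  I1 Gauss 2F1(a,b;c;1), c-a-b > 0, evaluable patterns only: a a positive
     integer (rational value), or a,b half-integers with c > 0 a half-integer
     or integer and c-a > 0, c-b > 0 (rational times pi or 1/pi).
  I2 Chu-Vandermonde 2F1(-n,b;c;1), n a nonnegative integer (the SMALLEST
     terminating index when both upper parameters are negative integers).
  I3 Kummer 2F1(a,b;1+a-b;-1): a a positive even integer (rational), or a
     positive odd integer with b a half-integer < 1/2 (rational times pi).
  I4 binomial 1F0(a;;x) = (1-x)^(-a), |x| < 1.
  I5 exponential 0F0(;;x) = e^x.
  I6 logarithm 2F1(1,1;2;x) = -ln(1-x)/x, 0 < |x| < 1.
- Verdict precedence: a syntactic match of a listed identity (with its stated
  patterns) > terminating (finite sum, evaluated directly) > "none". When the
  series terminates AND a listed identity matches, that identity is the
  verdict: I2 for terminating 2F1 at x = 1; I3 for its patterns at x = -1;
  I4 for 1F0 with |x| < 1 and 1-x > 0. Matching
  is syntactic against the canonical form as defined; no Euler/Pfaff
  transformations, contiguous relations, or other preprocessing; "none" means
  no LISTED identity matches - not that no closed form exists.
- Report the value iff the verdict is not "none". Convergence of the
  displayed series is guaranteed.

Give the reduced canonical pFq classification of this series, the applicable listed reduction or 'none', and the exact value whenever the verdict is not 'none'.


At argument -7/9: a 0F0 with upper {-}, lower {-}, scaled by C = 7/12. Verdict: exponential (I5) applies (the 0F0 exponential series at x = -7/9). Value: (7/12) * e^(-7/9).

Key observation: with t_0 = 7/12, the two geometric factors (prefactor 7/12) combine into one argument.
Consecutive-term ratio: r(k) = (-7/9) * 1 / [(k+1)] ; factor over Q: parameters, x = (-7/9), and C = 7/12.


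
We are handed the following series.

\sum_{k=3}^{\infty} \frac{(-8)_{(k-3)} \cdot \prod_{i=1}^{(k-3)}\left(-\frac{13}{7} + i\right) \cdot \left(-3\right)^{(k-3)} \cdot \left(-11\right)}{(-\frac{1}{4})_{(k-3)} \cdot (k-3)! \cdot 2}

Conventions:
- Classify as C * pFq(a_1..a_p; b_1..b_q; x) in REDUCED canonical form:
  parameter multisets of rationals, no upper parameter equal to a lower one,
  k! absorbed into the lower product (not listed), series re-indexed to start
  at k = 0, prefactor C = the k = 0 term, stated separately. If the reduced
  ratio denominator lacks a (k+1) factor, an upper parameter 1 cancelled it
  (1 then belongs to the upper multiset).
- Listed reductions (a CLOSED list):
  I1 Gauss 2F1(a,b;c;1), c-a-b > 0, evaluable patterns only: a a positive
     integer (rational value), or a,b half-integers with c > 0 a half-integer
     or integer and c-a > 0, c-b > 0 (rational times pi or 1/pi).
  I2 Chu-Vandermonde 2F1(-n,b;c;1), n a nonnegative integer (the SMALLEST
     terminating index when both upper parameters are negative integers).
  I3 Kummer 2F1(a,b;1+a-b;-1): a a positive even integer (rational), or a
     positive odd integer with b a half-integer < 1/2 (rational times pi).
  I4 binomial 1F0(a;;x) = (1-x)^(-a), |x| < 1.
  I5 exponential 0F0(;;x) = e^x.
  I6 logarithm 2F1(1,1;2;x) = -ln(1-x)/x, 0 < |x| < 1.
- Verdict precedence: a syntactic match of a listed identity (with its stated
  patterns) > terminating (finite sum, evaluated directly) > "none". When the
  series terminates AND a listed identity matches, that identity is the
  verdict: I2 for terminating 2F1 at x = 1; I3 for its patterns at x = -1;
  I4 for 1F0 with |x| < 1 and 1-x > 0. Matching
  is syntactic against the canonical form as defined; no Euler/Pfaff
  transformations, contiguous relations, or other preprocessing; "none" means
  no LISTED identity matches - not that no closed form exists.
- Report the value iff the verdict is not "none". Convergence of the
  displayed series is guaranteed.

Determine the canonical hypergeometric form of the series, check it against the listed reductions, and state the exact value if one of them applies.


x = -3 here; the reduced form reads 2F1, upper {-8, -\frac{6}{7}}, lower {-\frac{1}{4}}, C = -\frac{11}{2}. Verdict: terminating - the sum ends at index 8 because -8 is a negative integer; exact evaluation follows. Exact value: -\frac{3224797553106289}{35269052518}.

Key step: from the first term -\frac{11}{2}: the constant factors (C = -11/2) combine into one prefactor.
Adjacent-term ratio: r(k) = -3 * (k-8) (k-\frac{6}{7}) / [(k-\frac{1}{4}) (k+1)] - poly over poly, x = -3 from leading terms; C = -\frac{11}{2} at k = 0.


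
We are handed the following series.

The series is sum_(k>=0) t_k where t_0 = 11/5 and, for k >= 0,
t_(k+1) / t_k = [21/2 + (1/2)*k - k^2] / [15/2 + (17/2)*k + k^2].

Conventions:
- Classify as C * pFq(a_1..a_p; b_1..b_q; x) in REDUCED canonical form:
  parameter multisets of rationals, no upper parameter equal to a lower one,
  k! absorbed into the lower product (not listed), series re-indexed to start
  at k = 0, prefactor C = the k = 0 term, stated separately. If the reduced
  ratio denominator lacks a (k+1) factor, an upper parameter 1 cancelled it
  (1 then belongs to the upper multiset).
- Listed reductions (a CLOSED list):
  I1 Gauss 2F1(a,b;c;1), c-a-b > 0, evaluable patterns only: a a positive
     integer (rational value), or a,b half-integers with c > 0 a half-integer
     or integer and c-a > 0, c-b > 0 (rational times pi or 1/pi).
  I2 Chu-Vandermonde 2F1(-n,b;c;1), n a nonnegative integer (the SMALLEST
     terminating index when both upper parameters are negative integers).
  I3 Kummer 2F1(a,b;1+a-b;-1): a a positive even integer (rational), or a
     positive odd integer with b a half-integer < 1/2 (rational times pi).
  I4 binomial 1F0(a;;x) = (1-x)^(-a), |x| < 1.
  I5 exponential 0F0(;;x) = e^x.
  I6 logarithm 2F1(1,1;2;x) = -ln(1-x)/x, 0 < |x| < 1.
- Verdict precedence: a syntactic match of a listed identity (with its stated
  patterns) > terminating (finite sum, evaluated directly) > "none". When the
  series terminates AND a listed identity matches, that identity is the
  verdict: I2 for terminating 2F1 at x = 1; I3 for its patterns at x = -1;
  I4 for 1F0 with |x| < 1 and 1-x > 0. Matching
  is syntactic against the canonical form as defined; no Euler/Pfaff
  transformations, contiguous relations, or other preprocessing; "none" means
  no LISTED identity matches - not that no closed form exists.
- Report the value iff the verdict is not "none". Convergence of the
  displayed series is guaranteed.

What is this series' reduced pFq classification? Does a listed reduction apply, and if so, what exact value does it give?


At argument -1: a 2F1 with upper {-7/2, 3}, lower {15/2}, scaled by C = 11/5. Verdict at x = -1: the Kummer evaluation I3 matches (x = -1; c = 15/2 equals 1+a-b for upper {-7/2, 3}: listed pattern). Exact value: (99099/40960) * pi.

Structural cue: t_0 being 11/5, the expanded ratio factors over Q; prefactor 11/5, roots give parameters.
Term ratio: r(k) = (-1) * (k-7/2) (k+3) / [(k+15/2) (k+1)] - rational in k. x = (-1); t_0 = 11/5; negate the roots.
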